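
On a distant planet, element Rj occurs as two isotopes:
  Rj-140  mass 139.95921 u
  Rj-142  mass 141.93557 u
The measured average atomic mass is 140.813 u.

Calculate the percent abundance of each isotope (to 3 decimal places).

Rj-140: 56.800%, Rj-142: 43.200%

Writing the weighted mean with unknown fraction x of Rj-140:
139.95921·x + 141.93557·(1 − x) = 140.813
(139.95921 − 141.93557)·x = 140.813 − 141.93557
x = -1.12257 / -1.97636 = 0.56800 → 56.800% Rj-140, 43.200% Rj-142.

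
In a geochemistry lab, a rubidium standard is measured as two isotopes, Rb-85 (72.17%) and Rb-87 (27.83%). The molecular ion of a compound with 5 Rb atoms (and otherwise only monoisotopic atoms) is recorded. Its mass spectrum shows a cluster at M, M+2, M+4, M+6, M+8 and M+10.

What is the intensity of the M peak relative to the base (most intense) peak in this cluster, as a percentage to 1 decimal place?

Term probabilities: M 0.1958, M+2 0.3775, M+4 0.2911, M+6 0.1123, M+8 0.0216, M+10 0.0017. Base peak = M+2.
P(M+2) = C(5,1) × 0.7217^4 × 0.2783^1 = 5 × 0.27128565 × 0.2783 = 0.377494 (base)
P(M) = C(5,0) × 0.7217^5 × 0.2783^0 = 1 × 0.19578685 × 1.0000 = 0.195787
Relative intensity = 0.195787 / 0.377494 × 100 = 51.9

51.9%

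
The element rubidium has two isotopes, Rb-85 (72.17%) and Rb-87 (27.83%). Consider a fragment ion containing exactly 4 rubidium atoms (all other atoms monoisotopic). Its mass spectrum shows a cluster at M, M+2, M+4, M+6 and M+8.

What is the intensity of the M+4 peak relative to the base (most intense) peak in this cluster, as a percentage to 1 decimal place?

57.8%

Binomial terms of (0.7217 + 0.2783)^4: M 0.2713, M+2 0.4184, M+4 0.2420, M+6 0.0622, M+8 0.0060 → M+2 is the base peak.
P(M+2) = C(4,1) × 0.7217^3 × 0.2783^1 = 4 × 0.37589809 × 0.2783 = 0.418450 (base)
P(M+4) = C(4,2) × 0.7217^2 × 0.2783^2 = 6 × 0.52085089 × 0.07745089 = 0.242042
Relative intensity = 0.242042 / 0.418450 × 100 = 57.8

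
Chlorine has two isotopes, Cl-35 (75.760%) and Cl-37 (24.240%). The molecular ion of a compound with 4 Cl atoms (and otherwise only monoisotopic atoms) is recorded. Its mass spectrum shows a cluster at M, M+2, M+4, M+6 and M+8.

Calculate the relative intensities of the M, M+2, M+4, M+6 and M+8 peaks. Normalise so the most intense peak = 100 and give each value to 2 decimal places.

Each Cl atom is independently Cl-35 (p = 0.75760) or Cl-37 (q = 0.24240); the cluster is the binomial expansion (p + q)^4.
P(M) = 0.75760^4 = 0.329428
P(M+2) = 4 × 0.75760^3 × 0.24240^1 = 0.421612
P(M+4) = 6 × 0.75760^2 × 0.24240^2 = 0.202347
P(M+6) = 4 × 0.75760^1 × 0.24240^3 = 0.043162
P(M+8) = 0.24240^4 = 0.003452
The M+2 peak is largest (0.421612); scaling to 100 gives 78.14 : 100.00 : 47.99 : 10.24 : 0.82.

78.14 : 100.00 : 47.99 : 10.24 : 0.82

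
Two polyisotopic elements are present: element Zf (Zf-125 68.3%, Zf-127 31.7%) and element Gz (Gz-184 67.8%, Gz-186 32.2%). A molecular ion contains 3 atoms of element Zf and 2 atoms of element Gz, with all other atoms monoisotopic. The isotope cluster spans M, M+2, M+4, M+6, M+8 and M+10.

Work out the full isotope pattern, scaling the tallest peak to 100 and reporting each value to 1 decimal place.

42.7 : 100.0 : 93.7 : 43.9 : 10.3 : 1.0

Element Zf pattern (n=3): 0.31861199 : 0.44363104 : 0.20590196 : 0.03185501
Element Gz pattern (n=2): 0.459684 : 0.436632 : 0.103684
Convolve the two distributions (both contribute in 2-u steps):
  M: 0.31861199×0.459684 = 0.146461
  M+2: 0.31861199×0.436632 + 0.44363104×0.459684 = 0.343046
  M+4: 0.31861199×0.103684 + 0.44363104×0.436632 + 0.20590196×0.459684 = 0.321388
  M+6: 0.44363104×0.103684 + 0.20590196×0.436632 + 0.03185501×0.459684 = 0.150544
  M+8: 0.20590196×0.103684 + 0.03185501×0.436632 = 0.035258
  M+10: 0.03185501×0.103684 = 0.003303
Scale to base peak (0.343046) = 100: 42.7 : 100.0 : 93.7 : 43.9 : 10.3 : 1.0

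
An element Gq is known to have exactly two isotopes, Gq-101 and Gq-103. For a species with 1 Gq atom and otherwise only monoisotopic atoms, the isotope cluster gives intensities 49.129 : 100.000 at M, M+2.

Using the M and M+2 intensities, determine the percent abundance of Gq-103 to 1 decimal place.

Write p for the Gq-101 fraction. I(M+2)/I(M) = [C(1,1)·p^0·(1−p)] / p^1 = 1·(1−p)/p = 100.000/49.129 = 2.0355
(1−p)/p = 2.0355/1 = 2.0355  ⇒  p = 1/(1 + 2.0355) = 0.3294
Gq-101: 32.9%, Gq-103: 67.1%.

67.1%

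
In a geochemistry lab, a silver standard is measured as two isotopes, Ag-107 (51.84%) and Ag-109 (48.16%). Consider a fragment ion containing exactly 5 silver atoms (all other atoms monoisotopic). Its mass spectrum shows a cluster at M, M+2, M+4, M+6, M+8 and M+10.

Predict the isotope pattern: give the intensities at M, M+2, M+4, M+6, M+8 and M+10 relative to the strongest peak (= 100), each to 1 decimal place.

11.6 : 53.8 : 100.0 : 92.9 : 43.2 : 8.0

Each Ag atom is independently Ag-107 (p = 0.5184) or Ag-109 (q = 0.4816); the cluster is the binomial expansion (p + q)^5.
P(M) = 0.5184^5 = 0.037439
P(M+2) = 5 × 0.5184^4 × 0.4816^1 = 0.173907
P(M+4) = 10 × 0.5184^3 × 0.4816^2 = 0.323123
P(M+6) = 10 × 0.5184^2 × 0.4816^3 = 0.300185
P(M+8) = 5 × 0.5184^1 × 0.4816^4 = 0.139438
P(M+10) = 0.4816^5 = 0.025908
The M+4 peak is largest (0.323123); scaling to 100 gives 11.6 : 53.8 : 100.0 : 92.9 : 43.2 : 8.0.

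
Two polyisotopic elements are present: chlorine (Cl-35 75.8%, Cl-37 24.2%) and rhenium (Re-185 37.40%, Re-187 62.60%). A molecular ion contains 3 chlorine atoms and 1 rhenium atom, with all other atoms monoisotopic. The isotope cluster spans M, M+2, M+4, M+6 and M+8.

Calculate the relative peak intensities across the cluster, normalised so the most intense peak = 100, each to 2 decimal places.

38.00 : 100.00 : 72.54 : 20.69 : 2.07

Chlorine pattern (n=3): 0.43551951 : 0.41713346 : 0.13317454 : 0.01417249
Rhenium pattern (n=1): 0.3740 : 0.6260
Convolve the two distributions (both contribute in 2-u steps):
  M: 0.43551951×0.3740 = 0.162884
  M+2: 0.43551951×0.6260 + 0.41713346×0.3740 = 0.428643
  M+4: 0.41713346×0.6260 + 0.13317454×0.3740 = 0.310933
  M+6: 0.13317454×0.6260 + 0.01417249×0.3740 = 0.088668
  M+8: 0.01417249×0.6260 = 0.008872
Scale to base peak (0.428643) = 100: 38.00 : 100.00 : 72.54 : 20.69 : 2.07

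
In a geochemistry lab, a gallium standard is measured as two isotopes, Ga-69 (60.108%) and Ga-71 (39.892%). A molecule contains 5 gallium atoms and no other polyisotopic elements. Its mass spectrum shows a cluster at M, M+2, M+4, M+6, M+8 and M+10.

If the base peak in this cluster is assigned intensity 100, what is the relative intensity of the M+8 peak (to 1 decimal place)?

Binomial terms of (0.60108 + 0.39892)^5: M 0.0785, M+2 0.2604, M+4 0.3456, M+6 0.2294, M+8 0.0761, M+10 0.0101 → M+4 is the base peak.
P(M+4) = C(5,2) × 0.60108^3 × 0.39892^2 = 10 × 0.2171685 × 0.15913717 = 0.345596 (base)
P(M+8) = C(5,4) × 0.60108^1 × 0.39892^4 = 5 × 0.60108 × 0.02532464 = 0.076111
Relative intensity = 0.076111 / 0.345596 × 100 = 22.0

22.0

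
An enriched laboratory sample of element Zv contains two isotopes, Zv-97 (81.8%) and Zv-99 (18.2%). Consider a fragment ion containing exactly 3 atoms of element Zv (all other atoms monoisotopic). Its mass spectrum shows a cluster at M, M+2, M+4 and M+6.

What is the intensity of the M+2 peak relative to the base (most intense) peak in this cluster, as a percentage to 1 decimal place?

66.7%

Binomial terms of (0.818 + 0.182)^3: M 0.5473, M+2 0.3653, M+4 0.0813, M+6 0.0060 → M is the base peak.
P(M) = C(3,0) × 0.818^3 × 0.182^0 = 1 × 0.54734343 × 1.0000 = 0.547343 (base)
P(M+2) = C(3,1) × 0.818^2 × 0.182^1 = 3 × 0.669124 × 0.1820 = 0.365342
Relative intensity = 0.365342 / 0.547343 × 100 = 66.7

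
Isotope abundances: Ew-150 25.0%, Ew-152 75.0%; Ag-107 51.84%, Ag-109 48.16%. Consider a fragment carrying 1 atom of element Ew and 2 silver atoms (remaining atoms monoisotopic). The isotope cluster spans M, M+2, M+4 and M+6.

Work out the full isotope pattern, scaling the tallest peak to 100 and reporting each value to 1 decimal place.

15.5 : 75.5 : 100.0 : 40.2

Element Ew pattern (n=1): 0.2500 : 0.7500
Silver pattern (n=2): 0.26873856 : 0.49932288 : 0.23193856
Convolve the two distributions (both contribute in 2-u steps):
  M: 0.2500×0.26873856 = 0.067185
  M+2: 0.2500×0.49932288 + 0.7500×0.26873856 = 0.326385
  M+4: 0.2500×0.23193856 + 0.7500×0.49932288 = 0.432477
  M+6: 0.7500×0.23193856 = 0.173954
Scale to base peak (0.432477) = 100: 15.5 : 75.5 : 100.0 : 40.2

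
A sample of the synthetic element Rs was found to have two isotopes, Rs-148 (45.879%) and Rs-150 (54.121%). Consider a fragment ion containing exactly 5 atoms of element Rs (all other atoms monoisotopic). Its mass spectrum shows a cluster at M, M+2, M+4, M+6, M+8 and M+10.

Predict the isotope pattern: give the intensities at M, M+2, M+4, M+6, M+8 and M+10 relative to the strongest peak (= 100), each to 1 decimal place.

6.1 : 35.9 : 84.8 : 100.0 : 59.0 : 13.9

The 5 Rs atoms are independent, so intensities follow the terms of (0.45879 + 0.54121)^5.
P(M) = 0.45879^5 = 0.020327
P(M+2) = 5 × 0.45879^4 × 0.54121^1 = 0.119892
P(M+4) = 10 × 0.45879^3 × 0.54121^2 = 0.282861
P(M+6) = 10 × 0.45879^2 × 0.54121^3 = 0.333676
P(M+8) = 5 × 0.45879^1 × 0.54121^4 = 0.196810
P(M+10) = 0.54121^5 = 0.046433
The M+6 peak is largest (0.333676); scaling to 100 gives 6.1 : 35.9 : 84.8 : 100.0 : 59.0 : 13.9.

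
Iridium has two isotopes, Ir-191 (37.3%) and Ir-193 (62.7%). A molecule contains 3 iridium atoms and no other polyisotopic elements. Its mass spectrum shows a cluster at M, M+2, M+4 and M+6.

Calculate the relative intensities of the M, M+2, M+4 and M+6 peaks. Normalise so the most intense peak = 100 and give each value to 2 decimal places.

Each Ir atom is independently Ir-191 (p = 0.373) or Ir-193 (q = 0.627); the cluster is the binomial expansion (p + q)^3.
P(M) = 0.373^3 = 0.051895
P(M+2) = 3 × 0.373^2 × 0.627^1 = 0.261702
P(M+4) = 3 × 0.373^1 × 0.627^2 = 0.439911
P(M+6) = 0.627^3 = 0.246492
The M+4 peak is largest (0.439911); scaling to 100 gives 11.80 : 59.49 : 100.00 : 56.03.

11.80 : 59.49 : 100.00 : 56.03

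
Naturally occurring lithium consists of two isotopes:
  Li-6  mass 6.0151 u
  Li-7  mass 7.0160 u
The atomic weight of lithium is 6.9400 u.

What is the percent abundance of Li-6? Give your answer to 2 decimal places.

7.59%

Writing the weighted mean with unknown fraction x of Li-6:
6.0151·x + 7.0160·(1 − x) = 6.9400
(6.0151 − 7.0160)·x = 6.9400 − 7.0160
x = -0.0760 / -1.0009 = 0.07593 → 7.59% Li-6, 92.41% Li-7.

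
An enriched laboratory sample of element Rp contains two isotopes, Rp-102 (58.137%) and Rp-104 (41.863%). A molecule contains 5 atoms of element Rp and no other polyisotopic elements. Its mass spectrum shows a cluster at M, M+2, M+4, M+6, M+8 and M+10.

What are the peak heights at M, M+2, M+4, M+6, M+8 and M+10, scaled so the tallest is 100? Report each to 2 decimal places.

Expanding (0.58137 + 0.41863)^5:
P(M) = 0.58137^5 = 0.066415
P(M+2) = 5 × 0.58137^4 × 0.41863^1 = 0.239117
P(M+4) = 10 × 0.58137^3 × 0.41863^2 = 0.344365
P(M+6) = 10 × 0.58137^2 × 0.41863^3 = 0.247968
P(M+8) = 5 × 0.58137^1 × 0.41863^4 = 0.089278
P(M+10) = 0.41863^5 = 0.012857
The M+4 peak is largest (0.344365); scaling to 100 gives 19.29 : 69.44 : 100.00 : 72.01 : 25.93 : 3.73.

19.29 : 69.44 : 100.00 : 72.01 : 25.93 : 3.73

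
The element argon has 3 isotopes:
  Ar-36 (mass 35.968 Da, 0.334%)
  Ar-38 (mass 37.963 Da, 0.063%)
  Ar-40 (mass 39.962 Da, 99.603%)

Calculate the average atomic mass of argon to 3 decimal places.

39.947 Da

Weight each isotope mass by its fractional abundance: 0.00334 × 35.968 + 0.00063 × 37.963 + 0.99603 × 39.962
= 0.1201 + 0.0239 + 39.8034 = 39.9474 Da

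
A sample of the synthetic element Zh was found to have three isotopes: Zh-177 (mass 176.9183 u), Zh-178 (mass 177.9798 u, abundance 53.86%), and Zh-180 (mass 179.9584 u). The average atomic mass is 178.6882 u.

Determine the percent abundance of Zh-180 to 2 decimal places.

39.41%

The remaining 46.14% is split between Zh-177 (fraction x) and Zh-180 (fraction 0.4614 − x).
Substituting: 176.9183x + 179.9584(0.4614 − x) = 82.82827972
(176.9183 − 179.9584)x = -0.20452604  ⇒  x = 0.06728, y = 0.39412
Zh-177: 6.73%, Zh-180: 39.41%.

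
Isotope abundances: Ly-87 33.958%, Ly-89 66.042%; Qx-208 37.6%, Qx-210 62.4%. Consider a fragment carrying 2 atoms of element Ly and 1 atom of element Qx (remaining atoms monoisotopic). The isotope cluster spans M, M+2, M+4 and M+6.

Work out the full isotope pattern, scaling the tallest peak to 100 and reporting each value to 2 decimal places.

Element Ly pattern (n=2): 0.11531458 : 0.44853085 : 0.43615458
Element Qx pattern (n=1): 0.3760 : 0.6240
Convolve the two distributions (both contribute in 2-u steps):
  M: 0.11531458×0.3760 = 0.043358
  M+2: 0.11531458×0.6240 + 0.44853085×0.3760 = 0.240604
  M+4: 0.44853085×0.6240 + 0.43615458×0.3760 = 0.443877
  M+6: 0.43615458×0.6240 = 0.272160
Scale to base peak (0.443877) = 100: 9.77 : 54.21 : 100.00 : 61.31

9.77 : 54.21 : 100.00 : 61.31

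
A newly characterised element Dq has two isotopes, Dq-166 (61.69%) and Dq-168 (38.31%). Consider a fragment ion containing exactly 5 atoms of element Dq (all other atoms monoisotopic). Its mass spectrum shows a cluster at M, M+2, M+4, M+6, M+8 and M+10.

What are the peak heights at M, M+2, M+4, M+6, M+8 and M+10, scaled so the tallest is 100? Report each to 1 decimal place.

The 5 Dq atoms are independent, so intensities follow the terms of (0.6169 + 0.3831)^5.
P(M) = 0.6169^5 = 0.089346
P(M+2) = 5 × 0.6169^4 × 0.3831^1 = 0.277422
P(M+4) = 10 × 0.6169^3 × 0.3831^2 = 0.344563
P(M+6) = 10 × 0.6169^2 × 0.3831^3 = 0.213976
P(M+8) = 5 × 0.6169^1 × 0.3831^4 = 0.066441
P(M+10) = 0.3831^5 = 0.008252
The M+4 peak is largest (0.344563); scaling to 100 gives 25.9 : 80.5 : 100.0 : 62.1 : 19.3 : 2.4.

25.9 : 80.5 : 100.0 : 62.1 : 19.3 : 2.4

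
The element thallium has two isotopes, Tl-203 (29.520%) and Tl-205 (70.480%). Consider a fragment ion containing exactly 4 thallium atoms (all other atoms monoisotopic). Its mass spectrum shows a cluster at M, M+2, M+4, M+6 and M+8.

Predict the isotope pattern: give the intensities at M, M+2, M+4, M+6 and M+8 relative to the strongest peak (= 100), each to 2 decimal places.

The 4 Tl atoms are independent, so intensities follow the terms of (0.29520 + 0.70480)^4.
P(M) = 0.29520^4 = 0.007594
P(M+2) = 4 × 0.29520^3 × 0.70480^1 = 0.072523
P(M+4) = 6 × 0.29520^2 × 0.70480^2 = 0.259726
P(M+6) = 4 × 0.29520^1 × 0.70480^3 = 0.413403
P(M+8) = 0.70480^4 = 0.246754
The M+6 peak is largest (0.413403); scaling to 100 gives 1.84 : 17.54 : 62.83 : 100.00 : 59.69.

1.84 : 17.54 : 62.83 : 100.00 : 59.69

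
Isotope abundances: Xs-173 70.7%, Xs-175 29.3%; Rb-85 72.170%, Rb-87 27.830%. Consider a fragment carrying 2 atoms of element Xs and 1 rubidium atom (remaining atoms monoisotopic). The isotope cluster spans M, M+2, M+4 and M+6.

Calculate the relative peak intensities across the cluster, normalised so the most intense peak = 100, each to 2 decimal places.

Element Xs pattern (n=2): 0.499849 : 0.414302 : 0.085849
Rubidium pattern (n=1): 0.7217 : 0.2783
Convolve the two distributions (both contribute in 2-u steps):
  M: 0.499849×0.7217 = 0.360741
  M+2: 0.499849×0.2783 + 0.414302×0.7217 = 0.438110
  M+4: 0.414302×0.2783 + 0.085849×0.7217 = 0.177257
  M+6: 0.085849×0.2783 = 0.023892
Scale to base peak (0.438110) = 100: 82.34 : 100.00 : 40.46 : 5.45

82.34 : 100.00 : 40.46 : 5.45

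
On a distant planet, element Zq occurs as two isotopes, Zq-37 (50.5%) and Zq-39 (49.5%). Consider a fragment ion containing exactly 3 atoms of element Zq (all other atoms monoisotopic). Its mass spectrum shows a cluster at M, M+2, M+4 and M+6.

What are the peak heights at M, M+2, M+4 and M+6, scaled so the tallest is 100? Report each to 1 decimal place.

34.0 : 100.0 : 98.0 : 32.0

Expanding (0.505 + 0.495)^3:
P(M) = 0.505^3 = 0.128788
P(M+2) = 3 × 0.505^2 × 0.495^1 = 0.378712
P(M+4) = 3 × 0.505^1 × 0.495^2 = 0.371213
P(M+6) = 0.495^3 = 0.121287
The M+2 peak is largest (0.378712); scaling to 100 gives 34.0 : 100.0 : 98.0 : 32.0.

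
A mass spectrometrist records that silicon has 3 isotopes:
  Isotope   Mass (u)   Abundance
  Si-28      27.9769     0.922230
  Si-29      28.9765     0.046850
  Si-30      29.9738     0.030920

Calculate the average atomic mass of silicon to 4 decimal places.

28.0855 u

Ar = Σ fᵢ·mᵢ = 0.922230 × 27.9769 + 0.046850 × 28.9765 + 0.030920 × 29.9738
= 25.80114 + 1.35755 + 0.92679 = 28.08548 u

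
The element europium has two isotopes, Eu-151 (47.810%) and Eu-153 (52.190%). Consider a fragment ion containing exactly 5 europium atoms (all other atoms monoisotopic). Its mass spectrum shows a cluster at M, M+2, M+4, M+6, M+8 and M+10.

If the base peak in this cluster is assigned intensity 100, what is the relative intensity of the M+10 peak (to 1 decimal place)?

(0.47810 + 0.52190)^5 gives M 0.0250, M+2 0.1363, M+4 0.2977, M+6 0.3249, M+8 0.1774, M+10 0.0387; the largest is M+6.
P(M+6) = C(5,3) × 0.47810^2 × 0.52190^3 = 10 × 0.22857961 × 0.14215492 = 0.324937 (base)
P(M+10) = C(5,5) × 0.47810^0 × 0.52190^5 = 1 × 1.0000 × 0.0387201 = 0.038720
Relative intensity = 0.038720 / 0.324937 × 100 = 11.9

11.9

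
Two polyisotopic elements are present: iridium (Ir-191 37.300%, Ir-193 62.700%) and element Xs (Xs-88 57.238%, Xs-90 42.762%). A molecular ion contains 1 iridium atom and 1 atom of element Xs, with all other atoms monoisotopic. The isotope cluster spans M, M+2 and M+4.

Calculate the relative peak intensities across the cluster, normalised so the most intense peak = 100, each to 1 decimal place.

41.2 : 100.0 : 51.7

Iridium pattern (n=1): 0.3730 : 0.6270
Element Xs pattern (n=1): 0.57238 : 0.42762
Convolve the two distributions (both contribute in 2-u steps):
  M: 0.3730×0.57238 = 0.213498
  M+2: 0.3730×0.42762 + 0.6270×0.57238 = 0.518385
  M+4: 0.6270×0.42762 = 0.268118
Scale to base peak (0.518385) = 100: 41.2 : 100.0 : 51.7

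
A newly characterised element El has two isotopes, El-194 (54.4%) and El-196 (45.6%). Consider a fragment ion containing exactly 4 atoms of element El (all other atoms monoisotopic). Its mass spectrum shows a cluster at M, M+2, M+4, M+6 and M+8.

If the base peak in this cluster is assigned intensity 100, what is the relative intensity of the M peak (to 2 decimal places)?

23.72

(0.544 + 0.456)^4 gives M 0.0876, M+2 0.2936, M+4 0.3692, M+6 0.2063, M+8 0.0432; the largest is M+4.
P(M+4) = C(4,2) × 0.544^2 × 0.456^2 = 6 × 0.295936 × 0.207936 = 0.369214 (base)
P(M) = C(4,0) × 0.544^4 × 0.456^0 = 1 × 0.08757812 × 1.0000 = 0.087578
Relative intensity = 0.087578 / 0.369214 × 100 = 23.72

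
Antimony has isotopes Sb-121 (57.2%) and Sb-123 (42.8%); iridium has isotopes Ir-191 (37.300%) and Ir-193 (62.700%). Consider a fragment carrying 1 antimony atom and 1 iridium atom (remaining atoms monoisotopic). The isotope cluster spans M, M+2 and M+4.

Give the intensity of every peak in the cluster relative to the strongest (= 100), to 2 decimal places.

41.17 : 100.00 : 51.78

Antimony pattern (n=1): 0.5720 : 0.4280
Iridium pattern (n=1): 0.3730 : 0.6270
Convolve the two distributions (both contribute in 2-u steps):
  M: 0.5720×0.3730 = 0.213356
  M+2: 0.5720×0.6270 + 0.4280×0.3730 = 0.518288
  M+4: 0.4280×0.6270 = 0.268356
Scale to base peak (0.518288) = 100: 41.17 : 100.00 : 51.78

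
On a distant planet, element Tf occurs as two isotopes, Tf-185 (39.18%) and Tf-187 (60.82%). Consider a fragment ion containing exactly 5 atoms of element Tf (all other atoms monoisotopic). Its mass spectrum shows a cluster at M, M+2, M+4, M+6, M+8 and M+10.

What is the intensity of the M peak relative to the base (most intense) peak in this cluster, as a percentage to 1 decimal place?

Binomial terms of (0.3918 + 0.6082)^5: M 0.0092, M+2 0.0717, M+4 0.2225, M+6 0.3454, M+8 0.2681, M+10 0.0832 → M+6 is the base peak.
P(M+6) = C(5,3) × 0.3918^2 × 0.6082^3 = 10 × 0.15350724 × 0.22497758 = 0.345357 (base)
P(M) = C(5,0) × 0.3918^5 × 0.6082^0 = 1 × 0.00923256 × 1.0000 = 0.009233
Relative intensity = 0.009233 / 0.345357 × 100 = 2.7

2.7%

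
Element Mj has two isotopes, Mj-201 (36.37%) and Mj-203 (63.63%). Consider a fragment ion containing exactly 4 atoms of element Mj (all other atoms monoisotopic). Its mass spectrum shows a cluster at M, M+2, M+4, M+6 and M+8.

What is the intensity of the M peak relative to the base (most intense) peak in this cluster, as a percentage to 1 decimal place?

Binomial terms of (0.3637 + 0.6363)^4: M 0.0175, M+2 0.1224, M+4 0.3213, M+6 0.3748, M+8 0.1639 → M+6 is the base peak.
P(M+6) = C(4,3) × 0.3637^1 × 0.6363^3 = 4 × 0.3637 × 0.25762367 = 0.374791 (base)
P(M) = C(4,0) × 0.3637^4 × 0.6363^0 = 1 × 0.01749739 × 1.0000 = 0.017497
Relative intensity = 0.017497 / 0.374791 × 100 = 4.7

4.7%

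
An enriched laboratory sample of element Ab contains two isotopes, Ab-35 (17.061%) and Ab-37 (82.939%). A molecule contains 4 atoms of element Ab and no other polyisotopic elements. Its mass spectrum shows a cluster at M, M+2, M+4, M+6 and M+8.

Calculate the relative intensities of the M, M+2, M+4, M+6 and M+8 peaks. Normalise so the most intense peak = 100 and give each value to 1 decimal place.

The 4 Ab atoms are independent, so intensities follow the terms of (0.17061 + 0.82939)^4.
P(M) = 0.17061^4 = 0.000847
P(M+2) = 4 × 0.17061^3 × 0.82939^1 = 0.016475
P(M+4) = 6 × 0.17061^2 × 0.82939^2 = 0.120137
P(M+6) = 4 × 0.17061^1 × 0.82939^3 = 0.389351
P(M+8) = 0.82939^4 = 0.473190
The M+8 peak is largest (0.473190); scaling to 100 gives 0.2 : 3.5 : 25.4 : 82.3 : 100.0.

0.2 : 3.5 : 25.4 : 82.3 : 100.0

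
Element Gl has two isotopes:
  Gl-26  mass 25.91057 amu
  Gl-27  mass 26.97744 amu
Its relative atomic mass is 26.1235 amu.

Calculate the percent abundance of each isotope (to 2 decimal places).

Writing the weighted mean with unknown fraction x of Gl-26:
25.91057·x + 26.97744·(1 − x) = 26.1235
(25.91057 − 26.97744)·x = 26.1235 − 26.97744
x = -0.85394 / -1.06687 = 0.80042 → 80.04% Gl-26, 19.96% Gl-27.

Gl-26: 80.04%, Gl-27: 19.96%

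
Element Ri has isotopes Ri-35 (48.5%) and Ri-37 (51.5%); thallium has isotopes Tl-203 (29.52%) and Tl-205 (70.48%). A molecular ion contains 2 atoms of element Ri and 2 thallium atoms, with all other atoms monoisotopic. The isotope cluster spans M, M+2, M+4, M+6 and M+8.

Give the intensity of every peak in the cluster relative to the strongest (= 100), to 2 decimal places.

Element Ri pattern (n=2): 0.235225 : 0.49955 : 0.265225
Thallium pattern (n=2): 0.08714304 : 0.41611392 : 0.49674304
Convolve the two distributions (both contribute in 2-u steps):
  M: 0.235225×0.08714304 = 0.020498
  M+2: 0.235225×0.41611392 + 0.49955×0.08714304 = 0.141413
  M+4: 0.235225×0.49674304 + 0.49955×0.41611392 + 0.265225×0.08714304 = 0.347829
  M+6: 0.49955×0.49674304 + 0.265225×0.41611392 = 0.358512
  M+8: 0.265225×0.49674304 = 0.131749
Scale to base peak (0.358512) = 100: 5.72 : 39.44 : 97.02 : 100.00 : 36.75

5.72 : 39.44 : 97.02 : 100.00 : 36.75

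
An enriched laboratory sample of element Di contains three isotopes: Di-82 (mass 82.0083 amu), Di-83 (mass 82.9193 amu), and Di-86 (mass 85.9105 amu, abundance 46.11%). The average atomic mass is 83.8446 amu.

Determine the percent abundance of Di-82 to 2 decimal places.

49.83%

Let x and y be the fractions of Di-82 and Di-83. Then x + y = 1 − 0.4611 = 0.5389 and 82.0083x + 82.9193y = 83.8446 − 0.4611×85.9105 = 44.23126845.
Substituting: 82.0083x + 82.9193(0.5389 − x) = 44.23126845
(82.0083 − 82.9193)x = -0.45394232  ⇒  x = 0.49829, y = 0.04061
Di-82: 49.83%, Di-83: 4.06%.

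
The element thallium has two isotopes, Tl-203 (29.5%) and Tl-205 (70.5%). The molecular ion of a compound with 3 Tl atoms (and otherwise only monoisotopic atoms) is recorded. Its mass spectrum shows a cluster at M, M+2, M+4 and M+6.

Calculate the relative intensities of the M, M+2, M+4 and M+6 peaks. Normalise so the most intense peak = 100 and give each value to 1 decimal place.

Expanding (0.295 + 0.705)^3:
P(M) = 0.295^3 = 0.025672
P(M+2) = 3 × 0.295^2 × 0.705^1 = 0.184058
P(M+4) = 3 × 0.295^1 × 0.705^2 = 0.439867
P(M+6) = 0.705^3 = 0.350403
The M+4 peak is largest (0.439867); scaling to 100 gives 5.8 : 41.8 : 100.0 : 79.7.

5.8 : 41.8 : 100.0 : 79.7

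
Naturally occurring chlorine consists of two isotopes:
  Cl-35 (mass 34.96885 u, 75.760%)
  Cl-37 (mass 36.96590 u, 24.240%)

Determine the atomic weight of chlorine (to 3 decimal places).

The abundance-weighted mean is 0.75760 × 34.96885 + 0.24240 × 36.96590
= 26.492401 + 8.960534 = 35.452935 u

35.453 u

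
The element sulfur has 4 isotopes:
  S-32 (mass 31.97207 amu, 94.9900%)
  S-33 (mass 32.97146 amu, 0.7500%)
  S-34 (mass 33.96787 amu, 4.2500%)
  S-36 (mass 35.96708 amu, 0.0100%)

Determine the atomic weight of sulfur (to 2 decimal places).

32.06 amu

The abundance-weighted mean is 0.949900 × 31.97207 + 0.007500 × 32.97146 + 0.042500 × 33.96787 + 0.000100 × 35.96708
= 30.370269 + 0.247286 + 1.443634 + 0.003597 = 32.064786 amu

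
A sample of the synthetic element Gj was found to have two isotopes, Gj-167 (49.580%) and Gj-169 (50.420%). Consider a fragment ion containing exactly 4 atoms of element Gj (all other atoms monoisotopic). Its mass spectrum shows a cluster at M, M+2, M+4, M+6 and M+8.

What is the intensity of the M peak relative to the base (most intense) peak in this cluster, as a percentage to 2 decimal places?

Term probabilities: M 0.0604, M+2 0.2458, M+4 0.3749, M+6 0.2542, M+8 0.0646. Base peak = M+4.
P(M+4) = C(4,2) × 0.49580^2 × 0.50420^2 = 6 × 0.24581764 × 0.25421764 = 0.374947 (base)
P(M) = C(4,0) × 0.49580^4 × 0.50420^0 = 1 × 0.06042631 × 1.0000 = 0.060426
Relative intensity = 0.060426 / 0.374947 × 100 = 16.12

16.12%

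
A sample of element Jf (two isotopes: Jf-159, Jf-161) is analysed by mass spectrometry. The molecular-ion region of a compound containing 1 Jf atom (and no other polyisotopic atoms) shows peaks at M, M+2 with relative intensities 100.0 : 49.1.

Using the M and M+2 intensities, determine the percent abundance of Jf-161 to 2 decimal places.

Write p for the Jf-159 fraction. I(M+2)/I(M) = [C(1,1)·p^0·(1−p)] / p^1 = 1·(1−p)/p = 49.1/100.0 = 0.4910
(1−p)/p = 0.4910/1 = 0.4910  ⇒  p = 1/(1 + 0.4910) = 0.6707
Jf-159: 67.07%, Jf-161: 32.93%.

32.93%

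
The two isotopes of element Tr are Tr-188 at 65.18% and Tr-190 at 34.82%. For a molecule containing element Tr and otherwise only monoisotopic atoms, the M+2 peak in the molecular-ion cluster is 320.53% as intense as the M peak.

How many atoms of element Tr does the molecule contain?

For n independent Tr atoms, I(M+2)/I(M) = n · (abundance Tr-190) / (abundance Tr-188) = n · 0.3482/0.6518.
n = 3.2053 × 0.6518/0.3482 = 6.00 ≈ 6

6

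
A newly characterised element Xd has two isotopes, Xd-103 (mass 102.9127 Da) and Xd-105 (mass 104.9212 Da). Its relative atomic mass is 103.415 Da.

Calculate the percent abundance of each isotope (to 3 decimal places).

Writing the weighted mean with unknown fraction x of Xd-103:
102.9127·x + 104.9212·(1 − x) = 103.415
(102.9127 − 104.9212)·x = 103.415 − 104.9212
x = -1.5062 / -2.0085 = 0.74991 → 74.991% Xd-103, 25.009% Xd-105.

Xd-103: 74.991%, Xd-105: 25.009%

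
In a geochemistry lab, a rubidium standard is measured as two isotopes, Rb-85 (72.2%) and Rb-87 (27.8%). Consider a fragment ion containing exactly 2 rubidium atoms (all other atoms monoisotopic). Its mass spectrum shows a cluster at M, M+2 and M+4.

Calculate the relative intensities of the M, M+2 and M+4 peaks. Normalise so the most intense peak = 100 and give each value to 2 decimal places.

The 2 Rb atoms are independent, so intensities follow the terms of (0.722 + 0.278)^2.
P(M) = 0.722^2 = 0.521284
P(M+2) = 2 × 0.722^1 × 0.278^1 = 0.401432
P(M+4) = 0.278^2 = 0.077284
The M peak is largest (0.521284); scaling to 100 gives 100.00 : 77.01 : 14.83.

100.00 : 77.01 : 14.83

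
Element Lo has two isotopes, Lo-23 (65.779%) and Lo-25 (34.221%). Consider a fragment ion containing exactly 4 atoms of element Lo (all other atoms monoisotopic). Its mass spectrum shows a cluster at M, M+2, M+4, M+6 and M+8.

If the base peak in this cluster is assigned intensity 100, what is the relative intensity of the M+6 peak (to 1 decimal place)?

Binomial terms of (0.65779 + 0.34221)^4: M 0.1872, M+2 0.3896, M+4 0.3040, M+6 0.1054, M+8 0.0137 → M+2 is the base peak.
P(M+2) = C(4,1) × 0.65779^3 × 0.34221^1 = 4 × 0.28461763 × 0.34221 = 0.389596 (base)
P(M+6) = C(4,3) × 0.65779^1 × 0.34221^3 = 4 × 0.65779 × 0.04007542 = 0.105445
Relative intensity = 0.105445 / 0.389596 × 100 = 27.1

27.1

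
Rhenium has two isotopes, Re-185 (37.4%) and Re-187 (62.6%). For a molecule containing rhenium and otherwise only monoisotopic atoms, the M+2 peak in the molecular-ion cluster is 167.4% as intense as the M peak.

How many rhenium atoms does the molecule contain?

With n Re atoms, P(M+2)/P(M) = C(n,1)·p^(n−1)q / p^n = n·q/p = n · 0.626/0.374.
n = 1.674 × 0.374/0.626 = 1.00 ≈ 1

1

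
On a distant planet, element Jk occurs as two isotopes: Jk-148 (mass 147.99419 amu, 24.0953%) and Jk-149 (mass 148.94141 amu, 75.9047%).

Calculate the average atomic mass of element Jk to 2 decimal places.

148.71 amu

The abundance-weighted mean is 0.240953 × 147.99419 + 0.759047 × 148.94141
= 35.659644 + 113.053530 = 148.713174 amu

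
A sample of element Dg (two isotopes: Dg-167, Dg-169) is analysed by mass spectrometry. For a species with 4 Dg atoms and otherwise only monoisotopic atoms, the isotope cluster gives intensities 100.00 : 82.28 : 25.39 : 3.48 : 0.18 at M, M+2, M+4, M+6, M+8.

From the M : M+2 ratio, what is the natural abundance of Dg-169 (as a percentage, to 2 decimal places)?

Write p for the Dg-167 fraction. I(M+2)/I(M) = [C(4,1)·p^3·(1−p)] / p^4 = 4·(1−p)/p = 82.28/100.00 = 0.8228
(1−p)/p = 0.8228/4 = 0.2057  ⇒  p = 1/(1 + 0.2057) = 0.8294
Dg-167: 82.94%, Dg-169: 17.06%.

17.06%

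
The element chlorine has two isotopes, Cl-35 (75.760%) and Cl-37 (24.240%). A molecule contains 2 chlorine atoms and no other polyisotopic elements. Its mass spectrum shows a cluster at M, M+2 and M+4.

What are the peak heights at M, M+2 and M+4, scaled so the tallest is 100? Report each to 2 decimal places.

100.00 : 63.99 : 10.24

Each Cl atom is independently Cl-35 (p = 0.75760) or Cl-37 (q = 0.24240); the cluster is the binomial expansion (p + q)^2.
P(M) = 0.75760^2 = 0.573958
P(M+2) = 2 × 0.75760^1 × 0.24240^1 = 0.367284
P(M+4) = 0.24240^2 = 0.058758
The M peak is largest (0.573958); scaling to 100 gives 100.00 : 63.99 : 10.24.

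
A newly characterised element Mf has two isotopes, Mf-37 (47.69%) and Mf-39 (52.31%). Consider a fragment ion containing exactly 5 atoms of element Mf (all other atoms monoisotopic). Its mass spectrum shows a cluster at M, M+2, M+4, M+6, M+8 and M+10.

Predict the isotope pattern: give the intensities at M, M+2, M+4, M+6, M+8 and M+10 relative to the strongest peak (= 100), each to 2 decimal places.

Each Mf atom is independently Mf-37 (p = 0.4769) or Mf-39 (q = 0.5231); the cluster is the binomial expansion (p + q)^5.
P(M) = 0.4769^5 = 0.024668
P(M+2) = 5 × 0.4769^4 × 0.5231^1 = 0.135289
P(M+4) = 10 × 0.4769^3 × 0.5231^2 = 0.296791
P(M+6) = 10 × 0.4769^2 × 0.5231^3 = 0.325543
P(M+8) = 5 × 0.4769^1 × 0.5231^4 = 0.178540
P(M+10) = 0.5231^5 = 0.039167
The M+6 peak is largest (0.325543); scaling to 100 gives 7.58 : 41.56 : 91.17 : 100.00 : 54.84 : 12.03.

7.58 : 41.56 : 91.17 : 100.00 : 54.84 : 12.03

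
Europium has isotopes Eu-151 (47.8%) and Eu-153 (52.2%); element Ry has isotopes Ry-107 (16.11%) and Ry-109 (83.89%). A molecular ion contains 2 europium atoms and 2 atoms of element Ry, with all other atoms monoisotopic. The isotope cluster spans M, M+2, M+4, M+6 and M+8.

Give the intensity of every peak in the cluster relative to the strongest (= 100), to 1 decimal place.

Europium pattern (n=2): 0.228484 : 0.499032 : 0.272484
Element Ry pattern (n=2): 0.02595321 : 0.27029358 : 0.70375321
Convolve the two distributions (both contribute in 2-u steps):
  M: 0.228484×0.02595321 = 0.005930
  M+2: 0.228484×0.27029358 + 0.499032×0.02595321 = 0.074709
  M+4: 0.228484×0.70375321 + 0.499032×0.27029358 + 0.272484×0.02595321 = 0.302753
  M+6: 0.499032×0.70375321 + 0.272484×0.27029358 = 0.424846
  M+8: 0.272484×0.70375321 = 0.191761
Scale to base peak (0.424846) = 100: 1.4 : 17.6 : 71.3 : 100.0 : 45.1

1.4 : 17.6 : 71.3 : 100.0 : 45.1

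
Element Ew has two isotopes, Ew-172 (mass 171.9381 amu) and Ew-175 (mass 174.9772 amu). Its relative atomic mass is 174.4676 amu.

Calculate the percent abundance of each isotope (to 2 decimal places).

Writing the weighted mean with unknown fraction x of Ew-172:
171.9381·x + 174.9772·(1 − x) = 174.4676
(171.9381 − 174.9772)·x = 174.4676 − 174.9772
x = -0.5096 / -3.0391 = 0.16768 → 16.77% Ew-172, 83.23% Ew-175.

Ew-172: 16.77%, Ew-175: 83.23%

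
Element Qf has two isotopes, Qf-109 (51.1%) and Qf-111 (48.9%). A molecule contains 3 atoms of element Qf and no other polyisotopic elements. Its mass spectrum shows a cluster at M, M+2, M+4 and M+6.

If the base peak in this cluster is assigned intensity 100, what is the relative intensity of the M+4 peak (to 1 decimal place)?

95.7

Binomial terms of (0.511 + 0.489)^3: M 0.1334, M+2 0.3831, M+4 0.3666, M+6 0.1169 → M+2 is the base peak.
P(M+2) = C(3,1) × 0.511^2 × 0.489^1 = 3 × 0.261121 × 0.4890 = 0.383065 (base)
P(M+4) = C(3,2) × 0.511^1 × 0.489^2 = 3 × 0.5110 × 0.239121 = 0.366572
Relative intensity = 0.366572 / 0.383065 × 100 = 95.7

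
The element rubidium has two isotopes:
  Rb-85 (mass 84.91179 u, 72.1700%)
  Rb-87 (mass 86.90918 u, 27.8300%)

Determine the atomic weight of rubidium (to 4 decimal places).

85.4677 u

The abundance-weighted mean is 0.721700 × 84.91179 + 0.278300 × 86.90918
= 61.280839 + 24.186825 = 85.467664 u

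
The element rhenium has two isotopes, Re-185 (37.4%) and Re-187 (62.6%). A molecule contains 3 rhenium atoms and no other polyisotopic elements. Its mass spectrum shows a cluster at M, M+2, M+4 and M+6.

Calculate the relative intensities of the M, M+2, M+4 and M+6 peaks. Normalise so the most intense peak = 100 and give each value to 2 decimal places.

11.90 : 59.74 : 100.00 : 55.79

The 3 Re atoms are independent, so intensities follow the terms of (0.374 + 0.626)^3.
P(M) = 0.374^3 = 0.052314
P(M+2) = 3 × 0.374^2 × 0.626^1 = 0.262687
P(M+4) = 3 × 0.374^1 × 0.626^2 = 0.439685
P(M+6) = 0.626^3 = 0.245314
The M+4 peak is largest (0.439685); scaling to 100 gives 11.90 : 59.74 : 100.00 : 55.79.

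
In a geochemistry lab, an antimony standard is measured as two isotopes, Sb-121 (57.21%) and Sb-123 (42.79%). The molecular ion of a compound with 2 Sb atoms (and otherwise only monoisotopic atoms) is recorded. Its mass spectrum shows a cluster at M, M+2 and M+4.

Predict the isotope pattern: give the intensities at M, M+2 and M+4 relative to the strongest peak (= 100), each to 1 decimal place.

The 2 Sb atoms are independent, so intensities follow the terms of (0.5721 + 0.4279)^2.
P(M) = 0.5721^2 = 0.327298
P(M+2) = 2 × 0.5721^1 × 0.4279^1 = 0.489603
P(M+4) = 0.4279^2 = 0.183098
The M+2 peak is largest (0.489603); scaling to 100 gives 66.8 : 100.0 : 37.4.

66.8 : 100.0 : 37.4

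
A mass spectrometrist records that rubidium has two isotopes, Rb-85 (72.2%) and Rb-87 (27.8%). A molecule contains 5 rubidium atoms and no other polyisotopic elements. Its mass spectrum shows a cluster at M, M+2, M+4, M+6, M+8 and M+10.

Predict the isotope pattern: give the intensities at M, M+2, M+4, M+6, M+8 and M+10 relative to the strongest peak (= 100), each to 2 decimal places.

The 5 Rb atoms are independent, so intensities follow the terms of (0.722 + 0.278)^5.
P(M) = 0.722^5 = 0.196194
P(M+2) = 5 × 0.722^4 × 0.278^1 = 0.377714
P(M+4) = 10 × 0.722^3 × 0.278^2 = 0.290872
P(M+6) = 10 × 0.722^2 × 0.278^3 = 0.111998
P(M+8) = 5 × 0.722^1 × 0.278^4 = 0.021562
P(M+10) = 0.278^5 = 0.001660
The M+2 peak is largest (0.377714); scaling to 100 gives 51.94 : 100.00 : 77.01 : 29.65 : 5.71 : 0.44.

51.94 : 100.00 : 77.01 : 29.65 : 5.71 : 0.44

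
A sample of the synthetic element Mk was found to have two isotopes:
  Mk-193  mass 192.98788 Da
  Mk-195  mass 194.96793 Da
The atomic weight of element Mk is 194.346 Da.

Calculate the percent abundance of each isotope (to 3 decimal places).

Mk-193: 31.410%, Mk-195: 68.590%

Let x be the fractional abundance of Mk-193; then Mk-195 has abundance 1 − x.
192.98788·x + 194.96793·(1 − x) = 194.346
(192.98788 − 194.96793)·x = 194.346 − 194.96793
x = -0.62193 / -1.98005 = 0.31410 → 31.410% Mk-193, 68.590% Mk-195.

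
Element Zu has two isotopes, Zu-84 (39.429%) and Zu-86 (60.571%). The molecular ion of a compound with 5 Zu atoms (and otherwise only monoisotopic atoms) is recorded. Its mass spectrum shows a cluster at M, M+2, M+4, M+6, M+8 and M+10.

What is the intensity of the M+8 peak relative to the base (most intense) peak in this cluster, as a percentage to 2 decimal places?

Binomial terms of (0.39429 + 0.60571)^5: M 0.0095, M+2 0.0732, M+4 0.2249, M+6 0.3455, M+8 0.2654, M+10 0.0815 → M+6 is the base peak.
P(M+6) = C(5,3) × 0.39429^2 × 0.60571^3 = 10 × 0.1554646 × 0.22222567 = 0.345482 (base)
P(M+8) = C(5,4) × 0.39429^1 × 0.60571^4 = 5 × 0.39429 × 0.13460431 = 0.265366
Relative intensity = 0.265366 / 0.345482 × 100 = 76.81

76.81%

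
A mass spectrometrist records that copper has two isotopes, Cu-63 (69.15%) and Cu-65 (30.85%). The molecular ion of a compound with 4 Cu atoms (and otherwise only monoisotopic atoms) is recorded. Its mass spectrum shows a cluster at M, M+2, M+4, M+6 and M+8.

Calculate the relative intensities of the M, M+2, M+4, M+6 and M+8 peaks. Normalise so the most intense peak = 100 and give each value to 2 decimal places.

56.04 : 100.00 : 66.92 : 19.90 : 2.22

Expanding (0.6915 + 0.3085)^4:
P(M) = 0.6915^4 = 0.228649
P(M+2) = 4 × 0.6915^3 × 0.3085^1 = 0.408030
P(M+4) = 6 × 0.6915^2 × 0.3085^2 = 0.273052
P(M+6) = 4 × 0.6915^1 × 0.3085^3 = 0.081212
P(M+8) = 0.3085^4 = 0.009058
The M+2 peak is largest (0.408030); scaling to 100 gives 56.04 : 100.00 : 66.92 : 19.90 : 2.22.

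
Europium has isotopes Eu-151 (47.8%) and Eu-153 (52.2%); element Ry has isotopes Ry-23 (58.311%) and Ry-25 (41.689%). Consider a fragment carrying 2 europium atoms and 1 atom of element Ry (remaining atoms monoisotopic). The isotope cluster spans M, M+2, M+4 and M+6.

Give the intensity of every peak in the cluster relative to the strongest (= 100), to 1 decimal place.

Europium pattern (n=2): 0.228484 : 0.499032 : 0.272484
Element Ry pattern (n=1): 0.58311 : 0.41689
Convolve the two distributions (both contribute in 2-u steps):
  M: 0.228484×0.58311 = 0.133231
  M+2: 0.228484×0.41689 + 0.499032×0.58311 = 0.386243
  M+4: 0.499032×0.41689 + 0.272484×0.58311 = 0.366930
  M+6: 0.272484×0.41689 = 0.113596
Scale to base peak (0.386243) = 100: 34.5 : 100.0 : 95.0 : 29.4

34.5 : 100.0 : 95.0 : 29.4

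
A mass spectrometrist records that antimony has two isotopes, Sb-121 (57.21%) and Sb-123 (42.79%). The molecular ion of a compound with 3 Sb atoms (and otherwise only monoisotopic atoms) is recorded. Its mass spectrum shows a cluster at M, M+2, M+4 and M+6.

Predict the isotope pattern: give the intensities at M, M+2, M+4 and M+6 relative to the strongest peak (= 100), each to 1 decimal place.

Expanding (0.5721 + 0.4279)^3:
P(M) = 0.5721^3 = 0.187247
P(M+2) = 3 × 0.5721^2 × 0.4279^1 = 0.420153
P(M+4) = 3 × 0.5721^1 × 0.4279^2 = 0.314252
P(M+6) = 0.4279^3 = 0.078348
The M+2 peak is largest (0.420153); scaling to 100 gives 44.6 : 100.0 : 74.8 : 18.6.

44.6 : 100.0 : 74.8 : 18.6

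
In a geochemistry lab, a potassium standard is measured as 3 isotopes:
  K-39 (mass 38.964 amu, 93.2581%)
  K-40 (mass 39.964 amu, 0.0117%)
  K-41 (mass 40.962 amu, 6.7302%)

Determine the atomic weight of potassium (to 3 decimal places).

Weight each isotope mass by its fractional abundance: 0.932581 × 38.964 + 0.000117 × 39.964 + 0.067302 × 40.962
= 36.3371 + 0.0047 + 2.7568 = 39.0986 amu

39.099 amu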